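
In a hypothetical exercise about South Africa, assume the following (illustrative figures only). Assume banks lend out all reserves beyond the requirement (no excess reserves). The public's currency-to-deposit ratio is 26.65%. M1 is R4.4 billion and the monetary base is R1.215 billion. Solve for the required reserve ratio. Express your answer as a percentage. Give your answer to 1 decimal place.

Using m = M/MB = 4.4/1.215 ≈ 3.621399. Since m = (1 + c)/(c + rr + e), the denominator satisfies c + rr + e = (1 + c)/m = (1 + 0.2665) / 3.621399 ≈ 0.349727.
With c = 0.2665 and e = 0, the required reserve ratio is 0.349727 − 0.2665 − 0 = 0.083227.

8.3%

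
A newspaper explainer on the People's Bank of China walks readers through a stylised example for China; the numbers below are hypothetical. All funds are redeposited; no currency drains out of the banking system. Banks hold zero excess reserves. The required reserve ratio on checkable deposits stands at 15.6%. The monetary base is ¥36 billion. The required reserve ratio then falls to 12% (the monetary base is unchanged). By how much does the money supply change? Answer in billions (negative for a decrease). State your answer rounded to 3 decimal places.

Initially m₁ = 1 / (0.156) ≈ 6.410256, so M₁ = 6.410256 × 36 ≈ 230.7692 billion.
After the change m₂ = 1 / (0.12) ≈ 8.333333, so M₂ = 8.333333 × 36 ≈ 300 billion.
ΔM = M₂ − M₁ = 300 − 230.7692 = 69.2308 billion.

¥69.231 billion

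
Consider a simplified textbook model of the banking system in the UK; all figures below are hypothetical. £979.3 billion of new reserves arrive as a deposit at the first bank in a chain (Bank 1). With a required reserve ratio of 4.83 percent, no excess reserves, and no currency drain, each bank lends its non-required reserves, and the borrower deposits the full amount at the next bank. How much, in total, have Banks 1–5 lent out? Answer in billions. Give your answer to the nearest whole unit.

£4231 billion

Bank i lends (1 − rr)^i of the original deposit: Bank 1 lends 979.3·0.9517 ≈ 931.9998, Bank 2 lends 979.3·0.9517² ≈ 886.9842, and so on.
Summing a geometric series: total = 979.3·[0.9517·(1 − 0.9517^5) / (1 − 0.9517)] ≈ 4231.0657 billion.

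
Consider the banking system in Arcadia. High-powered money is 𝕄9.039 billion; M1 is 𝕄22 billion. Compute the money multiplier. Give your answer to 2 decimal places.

2.43

The money multiplier is m = M / MB = 22 / 9.039 ≈ 2.43390.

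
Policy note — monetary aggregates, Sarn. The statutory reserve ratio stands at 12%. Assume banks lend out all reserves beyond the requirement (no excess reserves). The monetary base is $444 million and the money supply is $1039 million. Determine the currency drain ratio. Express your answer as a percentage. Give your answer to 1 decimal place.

Using m = M/MB = 1039/444 ≈ 2.340090. From m = (1 + c)/(c + rr + e), rearranging gives 1 + c = m·(c + rr + e), so c·(1 − m) = m·(rr + e) − 1.
Hence c = [m·(rr + e) − 1]/(1 − m) = [2.340090 × (0.12 + 0) − 1] / (1 − 2.340090) ≈ 0.536672.

53.7%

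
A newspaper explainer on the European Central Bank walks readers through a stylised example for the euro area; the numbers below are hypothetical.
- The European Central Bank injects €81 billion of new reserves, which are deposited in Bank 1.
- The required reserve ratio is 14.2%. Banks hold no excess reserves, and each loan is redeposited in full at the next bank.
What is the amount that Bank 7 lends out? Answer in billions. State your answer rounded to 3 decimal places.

Each bank lends a fraction (1 − rr) = 0.8580 of the deposit it receives, so Bank 7 receives 81·0.8580^6 and lends 81·0.8580^7 ≈ 27.7266 billion.

€27.727 billion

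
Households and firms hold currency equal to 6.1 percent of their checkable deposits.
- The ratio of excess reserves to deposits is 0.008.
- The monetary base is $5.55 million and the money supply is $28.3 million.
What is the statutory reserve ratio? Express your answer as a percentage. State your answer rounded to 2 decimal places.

Using m = M/MB = 28.3/5.55 ≈ 5.099099. Since m = (1 + c)/(c + rr + e), the denominator satisfies c + rr + e = (1 + c)/m = (1 + 0.061) / 5.099099 ≈ 0.208076.
With c = 0.061 and e = 0.008, the statutory reserve ratio is 0.208076 − 0.061 − 0.008 = 0.139076.

13.91%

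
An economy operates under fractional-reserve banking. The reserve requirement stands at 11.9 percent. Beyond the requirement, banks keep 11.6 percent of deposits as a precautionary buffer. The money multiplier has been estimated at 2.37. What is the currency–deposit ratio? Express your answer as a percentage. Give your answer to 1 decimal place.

Using m = 2.37. From m = (1 + c)/(c + rr + e), rearranging gives 1 + c = m·(c + rr + e), so c·(1 − m) = m·(rr + e) − 1.
Hence c = [m·(rr + e) − 1]/(1 − m) = [2.37 × (0.119 + 0.116) − 1] / (1 − 2.37) ≈ 0.323394.

32.3%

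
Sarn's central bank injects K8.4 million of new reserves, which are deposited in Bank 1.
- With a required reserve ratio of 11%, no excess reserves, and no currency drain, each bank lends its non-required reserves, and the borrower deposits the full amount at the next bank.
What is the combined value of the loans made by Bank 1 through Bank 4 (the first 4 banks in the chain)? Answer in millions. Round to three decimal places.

K25.322 million

Bank i lends (1 − rr)^i of the original deposit: Bank 1 lends 8.4·0.8900 = 7.4760, Bank 2 lends 8.4·0.8900² ≈ 6.6536, and so on.
Summing a geometric series: total = 8.4·[0.8900·(1 − 0.8900^4) / (1 − 0.8900)] ≈ 25.3217 million.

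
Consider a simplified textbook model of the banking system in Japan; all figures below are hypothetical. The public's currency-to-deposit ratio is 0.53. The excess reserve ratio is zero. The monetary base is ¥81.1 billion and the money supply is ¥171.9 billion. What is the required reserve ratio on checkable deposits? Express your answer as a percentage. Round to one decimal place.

19.2%

Using m = M/MB = 171.9/81.1 ≈ 2.119605. Since m = (1 + c)/(c + rr + e), the denominator satisfies c + rr + e = (1 + c)/m = (1 + 0.53) / 2.119605 ≈ 0.721833.
With c = 0.53 and e = 0, the required reserve ratio on checkable deposits is 0.721833 − 0.53 − 0 = 0.191833.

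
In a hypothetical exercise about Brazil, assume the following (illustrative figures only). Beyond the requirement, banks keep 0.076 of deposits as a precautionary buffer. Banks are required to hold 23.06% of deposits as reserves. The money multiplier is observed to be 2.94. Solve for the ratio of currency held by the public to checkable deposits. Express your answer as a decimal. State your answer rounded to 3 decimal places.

Using m = 2.94. From m = (1 + c)/(c + rr + e), rearranging gives 1 + c = m·(c + rr + e), so c·(1 − m) = m·(rr + e) − 1.
Hence c = [m·(rr + e) − 1]/(1 − m) = [2.94 × (0.2306 + 0.076) − 1] / (1 − 2.94) ≈ 0.050823.

0.051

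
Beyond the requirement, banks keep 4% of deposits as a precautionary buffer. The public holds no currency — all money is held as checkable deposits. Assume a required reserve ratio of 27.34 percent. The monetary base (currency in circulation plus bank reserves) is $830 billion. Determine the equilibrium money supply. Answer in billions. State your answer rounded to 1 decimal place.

The money multiplier is m = 1 / (rr + e) = 1 / (0.2734 + 0.04) ≈ 3.19081.
So M = m × MB = 3.19081 × 830 = 2648.3723 billion.

$2648.4 billion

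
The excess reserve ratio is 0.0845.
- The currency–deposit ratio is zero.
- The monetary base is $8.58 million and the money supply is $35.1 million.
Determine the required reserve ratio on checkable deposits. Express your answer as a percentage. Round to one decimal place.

Using m = M/MB = 35.1/8.58 ≈ 4.090909. Since m = (1 + c)/(c + rr + e), the denominator satisfies c + rr + e = (1 + c)/m = (1 + 0) / 4.090909 ≈ 0.244444.
With c = 0 and e = 0.0845, the required reserve ratio on checkable deposits is 0.244444 − 0 − 0.0845 = 0.159944.

16.0%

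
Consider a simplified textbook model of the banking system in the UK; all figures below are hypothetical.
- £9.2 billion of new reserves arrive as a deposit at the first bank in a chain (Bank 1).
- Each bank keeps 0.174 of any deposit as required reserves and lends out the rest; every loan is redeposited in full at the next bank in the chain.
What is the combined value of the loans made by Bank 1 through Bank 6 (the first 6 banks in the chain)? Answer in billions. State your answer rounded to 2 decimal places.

£29.80 billion

Bank i lends (1 − rr)^i of the original deposit: Bank 1 lends 9.2·0.8260 = 7.5992, Bank 2 lends 9.2·0.8260² ≈ 6.2769, and so on.
Summing a geometric series: total = 9.2·[0.8260·(1 − 0.8260^6) / (1 − 0.8260)] ≈ 29.8028 billion.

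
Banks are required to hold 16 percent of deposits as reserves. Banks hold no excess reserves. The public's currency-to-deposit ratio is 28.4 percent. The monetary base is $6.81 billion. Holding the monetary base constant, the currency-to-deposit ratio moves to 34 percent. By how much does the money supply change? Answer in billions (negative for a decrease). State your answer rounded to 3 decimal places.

Initially m₁ = (1 + 0.284) / (0.16 + 0.284) ≈ 2.89189, so M₁ = 2.89189 × 6.81 ≈ 19.6938 billion.
After the change m₂ = (1 + 0.34) / (0.16 + 0.34) = 2.68, so M₂ = 2.68 × 6.81 = 18.2508 billion.
ΔM = M₂ − M₁ = 18.2508 − 19.6938 = -1.443 billion.

-1.443 billion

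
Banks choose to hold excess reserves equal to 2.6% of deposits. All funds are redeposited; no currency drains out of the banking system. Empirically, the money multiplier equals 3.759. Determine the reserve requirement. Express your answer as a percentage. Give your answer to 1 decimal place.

24.0%

Using m = 3.759. Since m = (1 + c)/(c + rr + e), the denominator satisfies c + rr + e = (1 + c)/m = (1 + 0) / 3.759 ≈ 0.266028.
With c = 0 and e = 0.026, the reserve requirement is 0.266028 − 0 − 0.026 = 0.240028.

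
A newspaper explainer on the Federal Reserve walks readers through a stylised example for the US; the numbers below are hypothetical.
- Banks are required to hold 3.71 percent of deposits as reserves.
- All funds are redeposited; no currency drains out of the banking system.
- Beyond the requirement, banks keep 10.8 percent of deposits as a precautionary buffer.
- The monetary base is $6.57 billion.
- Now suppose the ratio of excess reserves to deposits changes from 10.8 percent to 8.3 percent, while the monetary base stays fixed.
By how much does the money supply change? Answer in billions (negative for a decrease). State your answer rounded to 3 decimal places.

$9.425 billion

Initially m₁ = 1 / (0.0371 + 0.108) ≈ 6.89180, so M₁ = 6.89180 × 6.57 ≈ 45.2791 billion.
After the change m₂ = 1 / (0.0371 + 0.083) ≈ 8.32639, so M₂ = 8.32639 × 6.57 ≈ 54.7044 billion.
ΔM = M₂ − M₁ = 54.7044 − 45.2791 = 9.4253 billion.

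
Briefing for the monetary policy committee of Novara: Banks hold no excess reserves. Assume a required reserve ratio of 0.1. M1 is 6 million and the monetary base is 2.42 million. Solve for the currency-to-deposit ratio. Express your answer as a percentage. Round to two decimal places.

50.84%

Using m = M/MB = 6/2.42 ≈ 2.479339. From m = (1 + c)/(c + rr + e), rearranging gives 1 + c = m·(c + rr + e), so c·(1 − m) = m·(rr + e) − 1.
Hence c = [m·(rr + e) − 1]/(1 − m) = [2.479339 × (0.1 + 0) − 1] / (1 − 2.479339) ≈ 0.508380.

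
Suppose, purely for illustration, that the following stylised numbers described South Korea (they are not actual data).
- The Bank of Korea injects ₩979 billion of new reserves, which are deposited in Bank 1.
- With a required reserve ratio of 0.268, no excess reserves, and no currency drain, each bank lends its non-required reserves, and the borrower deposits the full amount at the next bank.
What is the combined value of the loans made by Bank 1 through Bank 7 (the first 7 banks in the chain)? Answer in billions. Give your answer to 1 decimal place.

Bank i lends (1 − rr)^i of the original deposit: Bank 1 lends 979·0.7320 = 716.6280, Bank 2 lends 979·0.7320² ≈ 524.5717, and so on.
Summing a geometric series: total = 979·[0.7320·(1 − 0.7320^7) / (1 − 0.7320)] ≈ 2372.8672 billion.

₩2372.9 billion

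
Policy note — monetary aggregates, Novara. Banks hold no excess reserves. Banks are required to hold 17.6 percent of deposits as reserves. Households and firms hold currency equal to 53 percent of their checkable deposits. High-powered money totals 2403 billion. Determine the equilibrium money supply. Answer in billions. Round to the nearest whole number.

5208 billion

The money multiplier is m = (1 + c) / (rr + c) = (1 + 0.53) / (0.176 + 0.53) ≈ 2.16714.
So M = m × MB = 2.16714 × 2403 ≈ 5207.6374 billion.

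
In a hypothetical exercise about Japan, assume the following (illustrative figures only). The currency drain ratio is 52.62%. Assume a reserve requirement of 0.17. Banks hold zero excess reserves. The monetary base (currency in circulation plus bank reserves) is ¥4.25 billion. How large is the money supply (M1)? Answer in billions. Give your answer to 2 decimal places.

¥9.32 billion

The money multiplier is m = (1 + c) / (rr + c) = (1 + 0.5262) / (0.17 + 0.5262) ≈ 2.1922.
So M = m × MB = 2.1922 × 4.25 ≈ 9.3169 billion.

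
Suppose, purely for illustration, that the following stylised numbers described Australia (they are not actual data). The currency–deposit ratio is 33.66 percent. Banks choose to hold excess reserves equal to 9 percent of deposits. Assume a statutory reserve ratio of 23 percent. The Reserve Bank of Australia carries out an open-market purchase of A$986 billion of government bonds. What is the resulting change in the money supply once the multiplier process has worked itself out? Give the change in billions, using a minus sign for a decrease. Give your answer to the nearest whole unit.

The money multiplier is m = (1 + c) / (rr + e + c) = (1 + 0.3366) / (0.23 + 0.09 + 0.3366) ≈ 2.0356.
The purchase adds 986 billion of base, so ΔM = m × ΔMB = 2.0356 × (+986) = 2007.1016 billion.

A$2007 billion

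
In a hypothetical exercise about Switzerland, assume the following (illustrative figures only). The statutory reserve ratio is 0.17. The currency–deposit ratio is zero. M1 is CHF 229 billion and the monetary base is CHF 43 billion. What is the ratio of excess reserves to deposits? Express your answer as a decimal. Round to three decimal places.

0.018

Using m = M/MB = 229/43 ≈ 5.325581. Since m = (1 + c)/(c + rr + e), the denominator satisfies c + rr + e = (1 + c)/m = (1 + 0) / 5.325581 ≈ 0.187773.
With c = 0 and rr = 0.17, the ratio of excess reserves to deposits is 0.187773 − 0 − 0.17 = 0.017773.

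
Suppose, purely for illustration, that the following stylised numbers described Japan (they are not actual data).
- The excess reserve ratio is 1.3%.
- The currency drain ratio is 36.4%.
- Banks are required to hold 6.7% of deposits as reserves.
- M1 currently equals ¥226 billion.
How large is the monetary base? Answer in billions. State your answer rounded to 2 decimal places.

¥73.57 billion

The money multiplier is m = (1 + c) / (rr + e + c) = (1 + 0.364) / (0.067 + 0.013 + 0.364) ≈ 3.072072.
MB = M / m = 226 / 3.072072 ≈ 73.566 billion.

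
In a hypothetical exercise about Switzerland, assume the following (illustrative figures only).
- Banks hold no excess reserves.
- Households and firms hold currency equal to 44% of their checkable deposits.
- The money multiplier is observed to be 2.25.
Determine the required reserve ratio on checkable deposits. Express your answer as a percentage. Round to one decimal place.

20.0%

Using m = 2.25. Since m = (1 + c)/(c + rr + e), the denominator satisfies c + rr + e = (1 + c)/m = (1 + 0.44) / 2.25 = 0.640000.
With c = 0.44 and e = 0, the required reserve ratio on checkable deposits is 0.640000 − 0.44 − 0 = 0.2.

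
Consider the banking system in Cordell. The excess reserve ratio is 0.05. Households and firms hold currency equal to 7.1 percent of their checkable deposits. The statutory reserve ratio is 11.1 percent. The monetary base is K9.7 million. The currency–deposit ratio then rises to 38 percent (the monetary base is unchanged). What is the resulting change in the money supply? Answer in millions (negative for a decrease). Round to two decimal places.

-20.04 million

Initially m₁ = (1 + 0.071) / (0.111 + 0.05 + 0.071) ≈ 4.6164, so M₁ = 4.6164 × 9.7 ≈ 44.7791 million.
After the change m₂ = (1 + 0.38) / (0.111 + 0.05 + 0.38) ≈ 2.5508, so M₂ = 2.5508 × 9.7 ≈ 24.7428 million.
ΔM = M₂ − M₁ = 24.7428 − 44.7791 = -20.0363 million.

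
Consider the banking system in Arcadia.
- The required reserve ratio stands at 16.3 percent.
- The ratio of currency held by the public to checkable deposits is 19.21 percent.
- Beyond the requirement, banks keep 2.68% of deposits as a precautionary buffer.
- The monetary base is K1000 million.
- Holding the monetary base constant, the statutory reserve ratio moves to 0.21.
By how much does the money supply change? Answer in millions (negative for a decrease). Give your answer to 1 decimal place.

Initially m₁ = (1 + 0.1921) / (0.163 + 0.0268 + 0.1921) ≈ 3.12150, so M₁ = 3.12150 × 1000 = 3121.5 million.
After the change m₂ = (1 + 0.1921) / (0.21 + 0.0268 + 0.1921) ≈ 2.77944, so M₂ = 2.77944 × 1000 = 2779.44 million.
ΔM = M₂ − M₁ = 2779.44 − 3121.5 = -342.06 million.

-342.1 million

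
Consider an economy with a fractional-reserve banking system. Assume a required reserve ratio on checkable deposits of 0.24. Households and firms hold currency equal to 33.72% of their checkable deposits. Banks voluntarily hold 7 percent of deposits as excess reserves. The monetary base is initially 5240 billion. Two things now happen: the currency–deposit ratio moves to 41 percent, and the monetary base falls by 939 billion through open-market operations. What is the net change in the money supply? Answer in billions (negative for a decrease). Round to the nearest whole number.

-2404 billion

Before: m₁ = (1 + 0.3372) / (0.24 + 0.07 + 0.3372) ≈ 2.06613, MB₁ = 5240, so M₁ = 2.06613 × 5240 = 10826.5212 billion.
After: m₂ = (1 + 0.41) / (0.24 + 0.07 + 0.41) ≈ 1.95833, MB₂ = 5240 − 939 = 4301, so M₂ = 1.95833 × 4301 ≈ 8422.7773 billion.
ΔM = M₂ − M₁ = 8422.7773 − 10826.5212 = -2403.7439 billion.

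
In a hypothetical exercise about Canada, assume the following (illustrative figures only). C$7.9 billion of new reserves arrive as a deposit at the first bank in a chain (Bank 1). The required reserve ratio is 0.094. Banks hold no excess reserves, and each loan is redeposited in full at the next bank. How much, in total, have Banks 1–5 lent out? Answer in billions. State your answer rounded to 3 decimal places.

Bank i lends (1 − rr)^i of the original deposit: Bank 1 lends 7.9·0.9060 = 7.1574, Bank 2 lends 7.9·0.9060² ≈ 6.4846, and so on.
Summing a geometric series: total = 7.9·[0.9060·(1 − 0.9060^5) / (1 − 0.9060)] ≈ 29.6623 billion.

C$29.662 billion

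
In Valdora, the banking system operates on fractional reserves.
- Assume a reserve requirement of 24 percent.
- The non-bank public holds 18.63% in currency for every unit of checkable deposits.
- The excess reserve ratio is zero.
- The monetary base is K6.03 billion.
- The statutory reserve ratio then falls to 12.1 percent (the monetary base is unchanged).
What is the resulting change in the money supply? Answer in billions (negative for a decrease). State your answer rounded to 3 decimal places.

Initially m₁ = (1 + 0.1863) / (0.24 + 0.1863) ≈ 2.78278, so M₁ = 2.78278 × 6.03 ≈ 16.7802 billion.
After the change m₂ = (1 + 0.1863) / (0.121 + 0.1863) ≈ 3.86040, so M₂ = 3.86040 × 6.03 ≈ 23.2782 billion.
ΔM = M₂ − M₁ = 23.2782 − 16.7802 = 6.498 billion.

K6.498 billion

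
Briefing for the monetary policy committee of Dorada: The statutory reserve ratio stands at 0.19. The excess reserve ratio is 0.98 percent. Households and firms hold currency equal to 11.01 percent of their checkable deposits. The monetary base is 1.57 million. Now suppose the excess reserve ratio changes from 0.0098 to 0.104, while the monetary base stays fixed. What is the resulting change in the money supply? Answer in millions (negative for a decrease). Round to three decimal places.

-1.311 million

Initially m₁ = (1 + 0.1101) / (0.19 + 0.0098 + 0.1101) ≈ 3.58212, so M₁ = 3.58212 × 1.57 ≈ 5.6239 million.
After the change m₂ = (1 + 0.1101) / (0.19 + 0.104 + 0.1101) ≈ 2.74709, so M₂ = 2.74709 × 1.57 ≈ 4.3129 million.
ΔM = M₂ − M₁ = 4.3129 − 5.6239 = -1.311 million.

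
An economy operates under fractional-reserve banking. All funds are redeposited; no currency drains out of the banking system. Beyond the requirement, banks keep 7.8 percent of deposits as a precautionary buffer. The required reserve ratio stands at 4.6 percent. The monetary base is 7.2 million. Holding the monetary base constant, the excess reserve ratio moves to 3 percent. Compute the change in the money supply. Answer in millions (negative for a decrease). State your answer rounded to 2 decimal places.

Initially m₁ = 1 / (0.046 + 0.078) ≈ 8.0645, so M₁ = 8.0645 × 7.2 = 58.0644 million.
After the change m₂ = 1 / (0.046 + 0.03) ≈ 13.1579, so M₂ = 13.1579 × 7.2 ≈ 94.7369 million.
ΔM = M₂ − M₁ = 94.7369 − 58.0644 = 36.6725 million.

36.67 million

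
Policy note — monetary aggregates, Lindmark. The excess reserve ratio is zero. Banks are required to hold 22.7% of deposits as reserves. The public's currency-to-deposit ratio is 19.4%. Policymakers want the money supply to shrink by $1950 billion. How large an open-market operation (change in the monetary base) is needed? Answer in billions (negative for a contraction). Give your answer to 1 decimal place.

The money multiplier is m = (1 + c) / (rr + c) = (1 + 0.194) / (0.227 + 0.194) ≈ 2.836105.
ΔMB = ΔM / m = (−1950) / 2.836105 ≈ -687.5627 billion.

-687.6 billion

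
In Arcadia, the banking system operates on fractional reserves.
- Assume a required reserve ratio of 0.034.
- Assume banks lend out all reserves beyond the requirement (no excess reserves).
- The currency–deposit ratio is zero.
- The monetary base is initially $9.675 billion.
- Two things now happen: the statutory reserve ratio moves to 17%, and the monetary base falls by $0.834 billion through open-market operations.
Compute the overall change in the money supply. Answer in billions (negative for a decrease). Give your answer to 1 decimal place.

-232.6 billion

Before: m₁ = 1 / (0.034) ≈ 29.4118, MB₁ = 9.675, so M₁ = 29.4118 × 9.675 ≈ 284.5592 billion.
After: m₂ = 1 / (0.17) ≈ 5.8824, MB₂ = 9.675 − 0.834 = 8.841, so M₂ = 5.8824 × 8.841 ≈ 52.0063 billion.
ΔM = M₂ − M₁ = 52.0063 − 284.5592 = -232.5529 billion.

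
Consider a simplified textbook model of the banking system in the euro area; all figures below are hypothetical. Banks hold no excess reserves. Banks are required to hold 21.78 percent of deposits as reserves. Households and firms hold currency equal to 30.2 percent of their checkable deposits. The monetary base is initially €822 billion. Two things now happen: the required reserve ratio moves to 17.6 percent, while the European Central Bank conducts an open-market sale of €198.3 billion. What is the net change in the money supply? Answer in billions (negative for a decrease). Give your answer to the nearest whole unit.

-360 billion

Before: m₁ = (1 + 0.302) / (0.2178 + 0.302) ≈ 2.5048, MB₁ = 822, so M₁ = 2.5048 × 822 = 2058.9456 billion.
After: m₂ = (1 + 0.302) / (0.176 + 0.302) ≈ 2.7238, MB₂ = 822 − 198.3 = 623.7, so M₂ = 2.7238 × 623.7 ≈ 1698.8341 billion.
ΔM = M₂ − M₁ = 1698.8341 − 2058.9456 = -360.1115 billion.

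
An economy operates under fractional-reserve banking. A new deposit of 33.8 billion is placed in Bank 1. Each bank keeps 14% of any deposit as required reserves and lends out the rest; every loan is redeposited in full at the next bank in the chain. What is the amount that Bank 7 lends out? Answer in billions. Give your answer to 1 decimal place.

Each bank lends a fraction (1 − rr) = 0.8600 of the deposit it receives, so Bank 7 receives 33.8·0.8600^6 and lends 33.8·0.8600^7 ≈ 11.7600 billion.

11.8 billion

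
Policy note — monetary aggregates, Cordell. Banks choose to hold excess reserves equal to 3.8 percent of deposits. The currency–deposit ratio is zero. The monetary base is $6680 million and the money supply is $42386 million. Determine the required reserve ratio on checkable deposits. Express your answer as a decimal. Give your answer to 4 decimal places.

Using m = M/MB = 42386/6680 ≈ 6.345210. Since m = (1 + c)/(c + rr + e), the denominator satisfies c + rr + e = (1 + c)/m = (1 + 0) / 6.345210 ≈ 0.157599.
With c = 0 and e = 0.038, the required reserve ratio on checkable deposits is 0.157599 − 0 − 0.038 = 0.119599.

0.1196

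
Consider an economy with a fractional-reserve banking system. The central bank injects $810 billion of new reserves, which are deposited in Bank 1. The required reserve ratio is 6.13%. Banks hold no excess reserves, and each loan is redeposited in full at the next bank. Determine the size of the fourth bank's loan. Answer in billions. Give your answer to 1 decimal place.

$628.9 billion

Each bank lends a fraction (1 − rr) = 0.9387 of the deposit it receives, so Bank 4 receives 810·0.9387^3 and lends 810·0.9387^4 ≈ 628.9155 billion.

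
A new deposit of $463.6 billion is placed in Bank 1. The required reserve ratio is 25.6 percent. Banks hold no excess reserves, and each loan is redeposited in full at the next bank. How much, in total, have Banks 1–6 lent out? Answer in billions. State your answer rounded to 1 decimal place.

$1118.8 billion

Bank i lends (1 − rr)^i of the original deposit: Bank 1 lends 463.6·0.7440 = 344.9184, Bank 2 lends 463.6·0.7440² ≈ 256.6193, and so on.
Summing a geometric series: total = 463.6·[0.7440·(1 − 0.7440^6) / (1 − 0.7440)] ≈ 1118.8229 billion.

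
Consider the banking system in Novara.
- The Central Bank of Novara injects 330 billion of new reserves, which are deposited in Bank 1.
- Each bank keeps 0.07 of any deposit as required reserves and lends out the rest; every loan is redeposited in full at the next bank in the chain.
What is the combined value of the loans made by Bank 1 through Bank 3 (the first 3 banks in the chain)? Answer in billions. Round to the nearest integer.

Bank i lends (1 − rr)^i of the original deposit: Bank 1 lends 330·0.9300 = 306.9000, Bank 2 lends 330·0.9300² = 285.4170, and so on.
Summing a geometric series: total = 330·[0.9300·(1 − 0.9300^3) / (1 − 0.9300)] ≈ 857.7548 billion.

858 billion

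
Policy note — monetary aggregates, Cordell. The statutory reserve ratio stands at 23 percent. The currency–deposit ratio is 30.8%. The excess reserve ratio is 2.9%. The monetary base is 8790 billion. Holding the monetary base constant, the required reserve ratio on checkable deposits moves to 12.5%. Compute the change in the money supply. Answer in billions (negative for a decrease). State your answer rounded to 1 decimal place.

4608.5 billion

Initially m₁ = (1 + 0.308) / (0.23 + 0.029 + 0.308) ≈ 2.306878, so M₁ = 2.306878 × 8790 ≈ 20277.4576 billion.
After the change m₂ = (1 + 0.308) / (0.125 + 0.029 + 0.308) ≈ 2.831169, so M₂ = 2.831169 × 8790 ≈ 24885.9755 billion.
ΔM = M₂ − M₁ = 24885.9755 − 20277.4576 = 4608.5179 billion.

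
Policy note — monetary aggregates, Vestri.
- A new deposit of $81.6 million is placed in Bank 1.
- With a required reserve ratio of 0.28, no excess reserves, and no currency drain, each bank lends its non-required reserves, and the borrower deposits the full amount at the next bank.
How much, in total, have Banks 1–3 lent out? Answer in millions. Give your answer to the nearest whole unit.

Bank i lends (1 − rr)^i of the original deposit: Bank 1 lends 81.6·0.7200 = 58.7520, Bank 2 lends 81.6·0.7200² ≈ 42.3014, and so on.
Summing a geometric series: total = 81.6·[0.7200·(1 − 0.7200^3) / (1 − 0.7200)] ≈ 131.5105 million.

$132 million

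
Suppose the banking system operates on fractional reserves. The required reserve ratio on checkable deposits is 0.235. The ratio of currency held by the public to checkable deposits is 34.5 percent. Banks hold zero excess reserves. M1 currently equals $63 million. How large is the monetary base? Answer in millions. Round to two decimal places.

$27.17 million

The money multiplier is m = (1 + c) / (rr + c) = (1 + 0.345) / (0.235 + 0.345) ≈ 2.31897.
MB = M / m = 63 / 2.31897 ≈ 27.1672 million.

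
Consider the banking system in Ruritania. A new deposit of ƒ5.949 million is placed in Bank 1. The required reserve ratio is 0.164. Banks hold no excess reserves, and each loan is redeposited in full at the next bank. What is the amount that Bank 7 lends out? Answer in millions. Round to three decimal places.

Each bank lends a fraction (1 − rr) = 0.8360 of the deposit it receives, so Bank 7 receives 5.949·0.8360^6 and lends 5.949·0.8360^7 ≈ 1.6978 million.

ƒ1.698 million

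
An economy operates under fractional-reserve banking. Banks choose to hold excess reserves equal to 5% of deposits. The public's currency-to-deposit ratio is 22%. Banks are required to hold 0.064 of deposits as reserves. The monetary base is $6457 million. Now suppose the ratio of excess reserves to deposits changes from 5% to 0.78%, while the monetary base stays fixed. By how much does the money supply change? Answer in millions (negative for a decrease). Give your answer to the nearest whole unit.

$3411 million

Initially m₁ = (1 + 0.22) / (0.064 + 0.05 + 0.22) ≈ 3.65269, so M₁ = 3.65269 × 6457 ≈ 23585.4193 million.
After the change m₂ = (1 + 0.22) / (0.064 + 0.0078 + 0.22) ≈ 4.18095, so M₂ = 4.18095 × 6457 ≈ 26996.3942 million.
ΔM = M₂ − M₁ = 26996.3942 − 23585.4193 = 3410.9749 million.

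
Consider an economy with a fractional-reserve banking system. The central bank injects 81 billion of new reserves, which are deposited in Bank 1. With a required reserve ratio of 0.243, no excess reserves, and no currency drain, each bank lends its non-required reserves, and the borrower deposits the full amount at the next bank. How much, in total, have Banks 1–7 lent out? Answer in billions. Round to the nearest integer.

216 billion

Bank i lends (1 − rr)^i of the original deposit: Bank 1 lends 81·0.7570 = 61.3170, Bank 2 lends 81·0.7570² ≈ 46.4170, and so on.
Summing a geometric series: total = 81·[0.7570·(1 − 0.7570^7) / (1 − 0.7570)] ≈ 216.3877 billion.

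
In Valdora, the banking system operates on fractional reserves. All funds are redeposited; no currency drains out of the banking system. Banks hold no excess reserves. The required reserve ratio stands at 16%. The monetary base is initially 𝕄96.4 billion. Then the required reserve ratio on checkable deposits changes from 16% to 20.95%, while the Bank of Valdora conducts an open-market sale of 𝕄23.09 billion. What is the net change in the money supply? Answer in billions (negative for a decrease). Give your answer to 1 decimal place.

-252.6 billion

Before: m₁ = 1 / (0.16) = 6.25, MB₁ = 96.4, so M₁ = 6.25 × 96.4 = 602.5 billion.
After: m₂ = 1 / (0.2095) ≈ 4.7733, MB₂ = 96.4 − 23.09 = 73.31, so M₂ = 4.7733 × 73.31 ≈ 349.9306 billion.
ΔM = M₂ − M₁ = 349.9306 − 602.5 = -252.5694 billion.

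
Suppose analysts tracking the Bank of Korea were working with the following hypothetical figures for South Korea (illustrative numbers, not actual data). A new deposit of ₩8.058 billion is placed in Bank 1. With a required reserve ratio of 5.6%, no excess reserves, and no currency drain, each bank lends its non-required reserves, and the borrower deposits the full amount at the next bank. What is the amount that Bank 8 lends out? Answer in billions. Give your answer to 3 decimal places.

₩5.082 billion

Each bank lends a fraction (1 − rr) = 0.9440 of the deposit it receives, so Bank 8 receives 8.058·0.9440^7 and lends 8.058·0.9440^8 ≈ 5.0816 billion.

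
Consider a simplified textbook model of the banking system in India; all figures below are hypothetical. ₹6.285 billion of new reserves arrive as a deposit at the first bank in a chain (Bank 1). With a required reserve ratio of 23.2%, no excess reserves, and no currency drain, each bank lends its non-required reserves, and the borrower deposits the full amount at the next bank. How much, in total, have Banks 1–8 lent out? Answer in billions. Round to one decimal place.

Bank i lends (1 − rr)^i of the original deposit: Bank 1 lends 6.285·0.7680 ≈ 4.8269, Bank 2 lends 6.285·0.7680² ≈ 3.7070, and so on.
Summing a geometric series: total = 6.285·[0.7680·(1 − 0.7680^8) / (1 − 0.7680)] ≈ 18.2874 billion.

₹18.3 billion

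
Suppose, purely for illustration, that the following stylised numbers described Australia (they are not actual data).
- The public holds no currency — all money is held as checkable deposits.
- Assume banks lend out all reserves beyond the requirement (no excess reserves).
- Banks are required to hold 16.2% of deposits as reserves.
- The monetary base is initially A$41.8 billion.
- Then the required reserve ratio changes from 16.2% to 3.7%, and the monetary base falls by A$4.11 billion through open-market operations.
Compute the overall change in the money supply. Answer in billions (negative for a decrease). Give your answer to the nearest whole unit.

Before: m₁ = 1 / (0.162) ≈ 6.1728, MB₁ = 41.8, so M₁ = 6.1728 × 41.8 ≈ 258.023 billion.
After: m₂ = 1 / (0.037) ≈ 27.0270, MB₂ = 41.8 − 4.11 = 37.69, so M₂ = 27.0270 × 37.69 ≈ 1018.6476 billion.
ΔM = M₂ − M₁ = 1018.6476 − 258.023 = 760.6246 billion.

A$761 billion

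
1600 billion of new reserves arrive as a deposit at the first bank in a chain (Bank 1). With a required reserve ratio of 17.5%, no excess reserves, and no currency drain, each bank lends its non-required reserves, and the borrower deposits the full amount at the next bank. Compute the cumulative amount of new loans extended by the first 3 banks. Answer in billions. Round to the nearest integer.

Bank i lends (1 − rr)^i of the original deposit: Bank 1 lends 1600·0.8250 = 1320.0000, Bank 2 lends 1600·0.8250² = 1089.0000, and so on.
Summing a geometric series: total = 1600·[0.8250·(1 − 0.8250^3) / (1 − 0.8250)] = 3307.4250 billion.

3307 billion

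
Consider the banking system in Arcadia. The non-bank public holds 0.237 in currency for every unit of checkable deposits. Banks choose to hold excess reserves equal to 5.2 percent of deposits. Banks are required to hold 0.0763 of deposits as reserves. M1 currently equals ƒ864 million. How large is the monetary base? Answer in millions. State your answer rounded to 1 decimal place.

The money multiplier is m = (1 + c) / (rr + e + c) = (1 + 0.237) / (0.0763 + 0.052 + 0.237) ≈ 3.38626.
MB = M / m = 864 / 3.38626 ≈ 255.1487 million.

ƒ255.1 million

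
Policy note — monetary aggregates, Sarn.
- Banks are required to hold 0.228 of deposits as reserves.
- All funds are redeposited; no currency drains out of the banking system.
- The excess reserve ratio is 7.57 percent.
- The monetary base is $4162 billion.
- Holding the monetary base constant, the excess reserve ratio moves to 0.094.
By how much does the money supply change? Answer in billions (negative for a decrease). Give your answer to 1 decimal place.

Initially m₁ = 1 / (0.228 + 0.0757) ≈ 3.292723, so M₁ = 3.292723 × 4162 ≈ 13704.3131 billion.
After the change m₂ = 1 / (0.228 + 0.094) ≈ 3.105590, so M₂ = 3.105590 × 4162 ≈ 12925.4656 billion.
ΔM = M₂ − M₁ = 12925.4656 − 13704.3131 = -778.8475 billion.

-778.8 billion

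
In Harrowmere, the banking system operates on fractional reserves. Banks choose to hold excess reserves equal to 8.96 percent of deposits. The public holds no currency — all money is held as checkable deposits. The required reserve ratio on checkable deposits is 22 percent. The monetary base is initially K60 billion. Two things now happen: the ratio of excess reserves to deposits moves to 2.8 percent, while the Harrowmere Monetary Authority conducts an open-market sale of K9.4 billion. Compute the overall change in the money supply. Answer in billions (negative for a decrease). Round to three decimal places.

Before: m₁ = 1 / (0.22 + 0.0896) ≈ 3.229974, MB₁ = 60, so M₁ = 3.229974 × 60 ≈ 193.7984 billion.
After: m₂ = 1 / (0.22 + 0.028) ≈ 4.032258, MB₂ = 60 − 9.4 = 50.6, so M₂ = 4.032258 × 50.6 ≈ 204.0323 billion.
ΔM = M₂ − M₁ = 204.0323 − 193.7984 = 10.2339 billion.

K10.234 billion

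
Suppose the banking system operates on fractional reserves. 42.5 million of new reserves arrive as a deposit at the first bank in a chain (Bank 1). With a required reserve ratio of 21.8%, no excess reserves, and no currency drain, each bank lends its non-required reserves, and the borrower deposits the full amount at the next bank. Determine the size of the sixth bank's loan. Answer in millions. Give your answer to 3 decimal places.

9.719 million

Each bank lends a fraction (1 − rr) = 0.7820 of the deposit it receives, so Bank 6 receives 42.5·0.7820^5 and lends 42.5·0.7820^6 ≈ 9.7192 million.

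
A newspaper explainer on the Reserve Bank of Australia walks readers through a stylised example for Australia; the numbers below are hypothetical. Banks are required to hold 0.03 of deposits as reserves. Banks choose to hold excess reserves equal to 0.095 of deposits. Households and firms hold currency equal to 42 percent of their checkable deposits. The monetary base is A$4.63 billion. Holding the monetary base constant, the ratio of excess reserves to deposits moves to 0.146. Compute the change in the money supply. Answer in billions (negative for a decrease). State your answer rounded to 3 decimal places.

-1.032 billion

Initially m₁ = (1 + 0.42) / (0.03 + 0.095 + 0.42) ≈ 2.60550, so M₁ = 2.60550 × 4.63 ≈ 12.0635 billion.
After the change m₂ = (1 + 0.42) / (0.03 + 0.146 + 0.42) ≈ 2.38255, so M₂ = 2.38255 × 4.63 ≈ 11.0312 billion.
ΔM = M₂ − M₁ = 11.0312 − 12.0635 = -1.0323 billion.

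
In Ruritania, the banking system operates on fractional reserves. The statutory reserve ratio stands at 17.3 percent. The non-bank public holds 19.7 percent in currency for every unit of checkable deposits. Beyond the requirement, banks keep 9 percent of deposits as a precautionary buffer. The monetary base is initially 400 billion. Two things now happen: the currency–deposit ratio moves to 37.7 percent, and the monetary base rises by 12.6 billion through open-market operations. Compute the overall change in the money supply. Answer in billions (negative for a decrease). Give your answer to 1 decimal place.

-153.1 billion

Before: m₁ = (1 + 0.197) / (0.173 + 0.09 + 0.197) ≈ 2.60217, MB₁ = 400, so M₁ = 2.60217 × 400 = 1040.868 billion.
After: m₂ = (1 + 0.377) / (0.173 + 0.09 + 0.377) ≈ 2.15156, MB₂ = 400 + 12.6 = 412.6, so M₂ = 2.15156 × 412.6 ≈ 887.7337 billion.
ΔM = M₂ − M₁ = 887.7337 − 1040.868 = -153.1343 billion.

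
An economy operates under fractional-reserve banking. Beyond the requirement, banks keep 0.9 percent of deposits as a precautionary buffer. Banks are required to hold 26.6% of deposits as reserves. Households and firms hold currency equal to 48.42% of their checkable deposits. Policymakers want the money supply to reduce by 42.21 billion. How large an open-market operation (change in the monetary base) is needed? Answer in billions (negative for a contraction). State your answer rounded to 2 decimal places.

The money multiplier is m = (1 + c) / (rr + e + c) = (1 + 0.4842) / (0.266 + 0.009 + 0.4842) ≈ 1.95495.
ΔMB = ΔM / m = (−42.21) / 1.95495 ≈ -21.5913 billion.

-21.59 billion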